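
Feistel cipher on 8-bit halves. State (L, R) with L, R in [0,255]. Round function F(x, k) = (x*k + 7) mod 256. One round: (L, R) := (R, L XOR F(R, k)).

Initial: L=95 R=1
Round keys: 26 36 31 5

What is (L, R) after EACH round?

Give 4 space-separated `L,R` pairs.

Answer: 1,126 126,190 190,119 119,228

Derivation:
Round 1 (k=26): L=1 R=126
Round 2 (k=36): L=126 R=190
Round 3 (k=31): L=190 R=119
Round 4 (k=5): L=119 R=228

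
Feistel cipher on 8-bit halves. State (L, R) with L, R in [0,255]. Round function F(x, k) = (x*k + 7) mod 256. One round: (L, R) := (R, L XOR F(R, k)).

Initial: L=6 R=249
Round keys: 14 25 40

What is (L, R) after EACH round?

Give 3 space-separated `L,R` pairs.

Answer: 249,163 163,11 11,28

Derivation:
Round 1 (k=14): L=249 R=163
Round 2 (k=25): L=163 R=11
Round 3 (k=40): L=11 R=28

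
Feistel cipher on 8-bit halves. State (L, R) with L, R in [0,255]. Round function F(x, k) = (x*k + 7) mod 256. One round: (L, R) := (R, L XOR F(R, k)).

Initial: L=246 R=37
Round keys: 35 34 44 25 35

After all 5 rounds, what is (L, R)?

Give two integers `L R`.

Round 1 (k=35): L=37 R=224
Round 2 (k=34): L=224 R=226
Round 3 (k=44): L=226 R=63
Round 4 (k=25): L=63 R=204
Round 5 (k=35): L=204 R=212

Answer: 204 212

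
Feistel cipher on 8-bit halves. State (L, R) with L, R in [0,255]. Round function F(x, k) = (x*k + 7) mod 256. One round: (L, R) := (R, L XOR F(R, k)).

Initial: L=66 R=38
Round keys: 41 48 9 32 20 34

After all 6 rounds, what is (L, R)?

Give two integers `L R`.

Answer: 96 209

Derivation:
Round 1 (k=41): L=38 R=95
Round 2 (k=48): L=95 R=241
Round 3 (k=9): L=241 R=223
Round 4 (k=32): L=223 R=22
Round 5 (k=20): L=22 R=96
Round 6 (k=34): L=96 R=209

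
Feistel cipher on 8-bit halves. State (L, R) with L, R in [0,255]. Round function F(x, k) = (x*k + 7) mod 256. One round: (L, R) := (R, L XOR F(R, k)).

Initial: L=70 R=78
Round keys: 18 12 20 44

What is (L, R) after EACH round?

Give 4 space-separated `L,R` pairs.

Round 1 (k=18): L=78 R=197
Round 2 (k=12): L=197 R=13
Round 3 (k=20): L=13 R=206
Round 4 (k=44): L=206 R=98

Answer: 78,197 197,13 13,206 206,98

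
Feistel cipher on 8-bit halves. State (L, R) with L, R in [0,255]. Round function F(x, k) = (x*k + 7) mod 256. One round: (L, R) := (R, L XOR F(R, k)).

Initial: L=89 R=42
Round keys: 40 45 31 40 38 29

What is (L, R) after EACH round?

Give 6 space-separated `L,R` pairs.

Answer: 42,206 206,23 23,30 30,160 160,217 217,60

Derivation:
Round 1 (k=40): L=42 R=206
Round 2 (k=45): L=206 R=23
Round 3 (k=31): L=23 R=30
Round 4 (k=40): L=30 R=160
Round 5 (k=38): L=160 R=217
Round 6 (k=29): L=217 R=60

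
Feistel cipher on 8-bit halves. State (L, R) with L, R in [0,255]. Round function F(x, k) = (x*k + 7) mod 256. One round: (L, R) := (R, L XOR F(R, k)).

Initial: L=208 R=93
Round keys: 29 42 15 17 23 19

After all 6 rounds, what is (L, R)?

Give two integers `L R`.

Round 1 (k=29): L=93 R=64
Round 2 (k=42): L=64 R=218
Round 3 (k=15): L=218 R=141
Round 4 (k=17): L=141 R=190
Round 5 (k=23): L=190 R=148
Round 6 (k=19): L=148 R=189

Answer: 148 189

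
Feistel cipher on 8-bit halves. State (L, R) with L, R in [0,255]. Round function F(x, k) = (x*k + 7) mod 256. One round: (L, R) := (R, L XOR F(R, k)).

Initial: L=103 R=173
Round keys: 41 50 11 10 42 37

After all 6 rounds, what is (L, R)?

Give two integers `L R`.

Round 1 (k=41): L=173 R=219
Round 2 (k=50): L=219 R=96
Round 3 (k=11): L=96 R=252
Round 4 (k=10): L=252 R=191
Round 5 (k=42): L=191 R=161
Round 6 (k=37): L=161 R=243

Answer: 161 243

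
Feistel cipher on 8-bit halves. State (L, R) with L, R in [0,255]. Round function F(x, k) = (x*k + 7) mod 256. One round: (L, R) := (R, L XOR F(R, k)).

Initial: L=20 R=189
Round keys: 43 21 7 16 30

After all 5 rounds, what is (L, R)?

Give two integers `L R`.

Round 1 (k=43): L=189 R=210
Round 2 (k=21): L=210 R=252
Round 3 (k=7): L=252 R=57
Round 4 (k=16): L=57 R=107
Round 5 (k=30): L=107 R=168

Answer: 107 168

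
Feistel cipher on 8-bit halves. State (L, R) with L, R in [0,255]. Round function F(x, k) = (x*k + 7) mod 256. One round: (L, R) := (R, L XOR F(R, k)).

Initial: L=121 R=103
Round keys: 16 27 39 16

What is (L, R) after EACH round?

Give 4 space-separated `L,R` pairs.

Round 1 (k=16): L=103 R=14
Round 2 (k=27): L=14 R=230
Round 3 (k=39): L=230 R=31
Round 4 (k=16): L=31 R=17

Answer: 103,14 14,230 230,31 31,17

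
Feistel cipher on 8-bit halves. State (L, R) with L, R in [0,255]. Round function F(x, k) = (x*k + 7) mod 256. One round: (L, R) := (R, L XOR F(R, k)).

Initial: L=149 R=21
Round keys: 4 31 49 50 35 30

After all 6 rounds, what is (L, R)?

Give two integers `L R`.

Round 1 (k=4): L=21 R=206
Round 2 (k=31): L=206 R=236
Round 3 (k=49): L=236 R=253
Round 4 (k=50): L=253 R=157
Round 5 (k=35): L=157 R=131
Round 6 (k=30): L=131 R=252

Answer: 131 252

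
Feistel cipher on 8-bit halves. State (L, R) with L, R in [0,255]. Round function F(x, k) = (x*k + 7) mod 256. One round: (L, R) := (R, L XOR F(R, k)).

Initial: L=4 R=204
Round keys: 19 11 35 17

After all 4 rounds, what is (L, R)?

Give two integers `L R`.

Round 1 (k=19): L=204 R=47
Round 2 (k=11): L=47 R=192
Round 3 (k=35): L=192 R=104
Round 4 (k=17): L=104 R=47

Answer: 104 47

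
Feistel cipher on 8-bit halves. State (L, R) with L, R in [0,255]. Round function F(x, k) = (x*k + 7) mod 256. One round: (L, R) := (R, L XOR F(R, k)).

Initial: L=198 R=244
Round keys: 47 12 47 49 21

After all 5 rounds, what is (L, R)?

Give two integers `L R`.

Round 1 (k=47): L=244 R=21
Round 2 (k=12): L=21 R=247
Round 3 (k=47): L=247 R=117
Round 4 (k=49): L=117 R=155
Round 5 (k=21): L=155 R=203

Answer: 155 203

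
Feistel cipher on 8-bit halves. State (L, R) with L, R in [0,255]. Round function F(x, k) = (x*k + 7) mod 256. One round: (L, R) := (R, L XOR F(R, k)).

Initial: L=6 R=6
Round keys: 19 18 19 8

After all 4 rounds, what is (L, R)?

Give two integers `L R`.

Round 1 (k=19): L=6 R=127
Round 2 (k=18): L=127 R=243
Round 3 (k=19): L=243 R=111
Round 4 (k=8): L=111 R=140

Answer: 111 140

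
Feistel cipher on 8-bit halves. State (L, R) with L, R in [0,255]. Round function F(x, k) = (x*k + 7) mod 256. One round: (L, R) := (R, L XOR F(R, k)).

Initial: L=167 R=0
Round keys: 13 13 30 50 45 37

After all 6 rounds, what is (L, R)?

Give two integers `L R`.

Round 1 (k=13): L=0 R=160
Round 2 (k=13): L=160 R=39
Round 3 (k=30): L=39 R=57
Round 4 (k=50): L=57 R=14
Round 5 (k=45): L=14 R=68
Round 6 (k=37): L=68 R=213

Answer: 68 213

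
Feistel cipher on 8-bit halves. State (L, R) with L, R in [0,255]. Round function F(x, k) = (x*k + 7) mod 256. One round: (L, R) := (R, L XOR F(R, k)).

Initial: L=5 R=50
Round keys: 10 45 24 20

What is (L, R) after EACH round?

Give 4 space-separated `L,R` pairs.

Round 1 (k=10): L=50 R=254
Round 2 (k=45): L=254 R=159
Round 3 (k=24): L=159 R=17
Round 4 (k=20): L=17 R=196

Answer: 50,254 254,159 159,17 17,196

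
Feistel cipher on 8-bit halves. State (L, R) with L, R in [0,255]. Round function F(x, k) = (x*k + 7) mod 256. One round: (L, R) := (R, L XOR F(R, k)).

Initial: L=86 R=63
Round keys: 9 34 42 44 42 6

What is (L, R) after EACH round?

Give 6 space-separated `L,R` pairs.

Round 1 (k=9): L=63 R=104
Round 2 (k=34): L=104 R=232
Round 3 (k=42): L=232 R=127
Round 4 (k=44): L=127 R=51
Round 5 (k=42): L=51 R=26
Round 6 (k=6): L=26 R=144

Answer: 63,104 104,232 232,127 127,51 51,26 26,144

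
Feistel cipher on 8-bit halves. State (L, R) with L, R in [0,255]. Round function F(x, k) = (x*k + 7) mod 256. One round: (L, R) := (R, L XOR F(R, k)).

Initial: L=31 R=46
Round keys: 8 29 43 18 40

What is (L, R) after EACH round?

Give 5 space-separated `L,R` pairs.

Answer: 46,104 104,225 225,186 186,250 250,173

Derivation:
Round 1 (k=8): L=46 R=104
Round 2 (k=29): L=104 R=225
Round 3 (k=43): L=225 R=186
Round 4 (k=18): L=186 R=250
Round 5 (k=40): L=250 R=173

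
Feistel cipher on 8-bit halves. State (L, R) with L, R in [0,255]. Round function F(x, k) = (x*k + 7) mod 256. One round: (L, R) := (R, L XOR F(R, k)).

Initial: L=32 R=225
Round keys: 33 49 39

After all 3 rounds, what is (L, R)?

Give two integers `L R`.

Round 1 (k=33): L=225 R=40
Round 2 (k=49): L=40 R=78
Round 3 (k=39): L=78 R=193

Answer: 78 193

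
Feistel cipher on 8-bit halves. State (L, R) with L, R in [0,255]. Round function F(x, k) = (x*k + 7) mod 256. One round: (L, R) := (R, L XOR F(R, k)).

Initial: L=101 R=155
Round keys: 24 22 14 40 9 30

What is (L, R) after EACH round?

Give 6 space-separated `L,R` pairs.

Answer: 155,234 234,184 184,253 253,55 55,11 11,102

Derivation:
Round 1 (k=24): L=155 R=234
Round 2 (k=22): L=234 R=184
Round 3 (k=14): L=184 R=253
Round 4 (k=40): L=253 R=55
Round 5 (k=9): L=55 R=11
Round 6 (k=30): L=11 R=102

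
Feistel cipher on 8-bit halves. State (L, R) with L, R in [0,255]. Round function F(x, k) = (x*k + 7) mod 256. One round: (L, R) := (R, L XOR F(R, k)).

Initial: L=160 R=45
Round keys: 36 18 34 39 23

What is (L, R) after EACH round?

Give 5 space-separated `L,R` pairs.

Round 1 (k=36): L=45 R=251
Round 2 (k=18): L=251 R=128
Round 3 (k=34): L=128 R=252
Round 4 (k=39): L=252 R=235
Round 5 (k=23): L=235 R=216

Answer: 45,251 251,128 128,252 252,235 235,216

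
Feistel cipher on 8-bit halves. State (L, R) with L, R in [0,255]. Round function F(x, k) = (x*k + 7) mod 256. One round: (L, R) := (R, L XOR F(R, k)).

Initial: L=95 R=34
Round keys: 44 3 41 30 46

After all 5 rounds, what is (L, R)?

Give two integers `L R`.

Answer: 58 135

Derivation:
Round 1 (k=44): L=34 R=128
Round 2 (k=3): L=128 R=165
Round 3 (k=41): L=165 R=244
Round 4 (k=30): L=244 R=58
Round 5 (k=46): L=58 R=135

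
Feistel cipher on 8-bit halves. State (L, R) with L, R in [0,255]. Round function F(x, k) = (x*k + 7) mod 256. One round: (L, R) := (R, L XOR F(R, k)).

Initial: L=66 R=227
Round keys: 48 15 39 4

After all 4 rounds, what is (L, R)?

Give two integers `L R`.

Answer: 27 18

Derivation:
Round 1 (k=48): L=227 R=213
Round 2 (k=15): L=213 R=97
Round 3 (k=39): L=97 R=27
Round 4 (k=4): L=27 R=18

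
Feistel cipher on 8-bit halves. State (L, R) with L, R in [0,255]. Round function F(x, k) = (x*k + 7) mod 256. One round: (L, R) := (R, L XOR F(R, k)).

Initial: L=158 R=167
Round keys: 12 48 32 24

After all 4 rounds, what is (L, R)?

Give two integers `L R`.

Round 1 (k=12): L=167 R=69
Round 2 (k=48): L=69 R=80
Round 3 (k=32): L=80 R=66
Round 4 (k=24): L=66 R=103

Answer: 66 103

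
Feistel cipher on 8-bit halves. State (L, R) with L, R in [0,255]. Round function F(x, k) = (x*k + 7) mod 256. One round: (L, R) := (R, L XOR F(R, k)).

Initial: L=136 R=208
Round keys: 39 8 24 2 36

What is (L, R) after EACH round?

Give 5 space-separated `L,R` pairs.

Round 1 (k=39): L=208 R=63
Round 2 (k=8): L=63 R=47
Round 3 (k=24): L=47 R=80
Round 4 (k=2): L=80 R=136
Round 5 (k=36): L=136 R=119

Answer: 208,63 63,47 47,80 80,136 136,119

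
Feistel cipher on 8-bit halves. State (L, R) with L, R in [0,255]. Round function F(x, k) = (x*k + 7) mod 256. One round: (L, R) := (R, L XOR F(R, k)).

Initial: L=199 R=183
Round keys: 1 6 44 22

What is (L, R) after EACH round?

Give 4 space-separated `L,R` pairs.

Answer: 183,121 121,106 106,70 70,97

Derivation:
Round 1 (k=1): L=183 R=121
Round 2 (k=6): L=121 R=106
Round 3 (k=44): L=106 R=70
Round 4 (k=22): L=70 R=97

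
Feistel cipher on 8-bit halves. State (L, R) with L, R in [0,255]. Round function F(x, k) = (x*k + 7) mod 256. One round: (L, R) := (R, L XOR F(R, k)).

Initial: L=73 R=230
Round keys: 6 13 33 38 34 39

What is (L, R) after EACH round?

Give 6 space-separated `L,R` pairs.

Round 1 (k=6): L=230 R=34
Round 2 (k=13): L=34 R=39
Round 3 (k=33): L=39 R=44
Round 4 (k=38): L=44 R=168
Round 5 (k=34): L=168 R=123
Round 6 (k=39): L=123 R=108

Answer: 230,34 34,39 39,44 44,168 168,123 123,108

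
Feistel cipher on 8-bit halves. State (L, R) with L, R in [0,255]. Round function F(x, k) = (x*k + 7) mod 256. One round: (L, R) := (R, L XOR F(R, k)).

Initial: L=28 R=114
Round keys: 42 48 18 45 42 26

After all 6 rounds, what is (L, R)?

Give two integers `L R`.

Answer: 225 209

Derivation:
Round 1 (k=42): L=114 R=167
Round 2 (k=48): L=167 R=37
Round 3 (k=18): L=37 R=6
Round 4 (k=45): L=6 R=48
Round 5 (k=42): L=48 R=225
Round 6 (k=26): L=225 R=209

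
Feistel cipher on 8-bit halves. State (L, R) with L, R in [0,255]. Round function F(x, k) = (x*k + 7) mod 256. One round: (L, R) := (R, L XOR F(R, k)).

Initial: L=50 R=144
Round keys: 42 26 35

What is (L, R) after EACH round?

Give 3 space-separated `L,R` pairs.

Answer: 144,149 149,185 185,199

Derivation:
Round 1 (k=42): L=144 R=149
Round 2 (k=26): L=149 R=185
Round 3 (k=35): L=185 R=199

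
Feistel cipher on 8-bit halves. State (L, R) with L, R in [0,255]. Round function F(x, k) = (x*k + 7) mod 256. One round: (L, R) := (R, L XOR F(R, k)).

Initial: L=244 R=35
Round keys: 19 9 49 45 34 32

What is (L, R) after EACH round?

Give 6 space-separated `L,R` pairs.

Answer: 35,84 84,216 216,11 11,46 46,40 40,41

Derivation:
Round 1 (k=19): L=35 R=84
Round 2 (k=9): L=84 R=216
Round 3 (k=49): L=216 R=11
Round 4 (k=45): L=11 R=46
Round 5 (k=34): L=46 R=40
Round 6 (k=32): L=40 R=41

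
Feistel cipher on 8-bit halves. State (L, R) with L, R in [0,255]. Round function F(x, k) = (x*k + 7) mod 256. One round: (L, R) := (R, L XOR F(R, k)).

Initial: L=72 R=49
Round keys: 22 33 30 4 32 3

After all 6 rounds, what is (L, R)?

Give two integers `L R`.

Round 1 (k=22): L=49 R=117
Round 2 (k=33): L=117 R=45
Round 3 (k=30): L=45 R=56
Round 4 (k=4): L=56 R=202
Round 5 (k=32): L=202 R=127
Round 6 (k=3): L=127 R=78

Answer: 127 78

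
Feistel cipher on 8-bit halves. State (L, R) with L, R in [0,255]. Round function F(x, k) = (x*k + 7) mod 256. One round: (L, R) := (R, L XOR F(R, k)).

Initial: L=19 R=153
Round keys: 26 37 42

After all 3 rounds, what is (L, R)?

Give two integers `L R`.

Answer: 72 85

Derivation:
Round 1 (k=26): L=153 R=130
Round 2 (k=37): L=130 R=72
Round 3 (k=42): L=72 R=85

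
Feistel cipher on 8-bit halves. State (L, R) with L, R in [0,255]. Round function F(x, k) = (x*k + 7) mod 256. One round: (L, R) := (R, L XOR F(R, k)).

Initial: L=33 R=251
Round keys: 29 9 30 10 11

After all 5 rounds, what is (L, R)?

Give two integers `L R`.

Round 1 (k=29): L=251 R=87
Round 2 (k=9): L=87 R=237
Round 3 (k=30): L=237 R=154
Round 4 (k=10): L=154 R=230
Round 5 (k=11): L=230 R=115

Answer: 230 115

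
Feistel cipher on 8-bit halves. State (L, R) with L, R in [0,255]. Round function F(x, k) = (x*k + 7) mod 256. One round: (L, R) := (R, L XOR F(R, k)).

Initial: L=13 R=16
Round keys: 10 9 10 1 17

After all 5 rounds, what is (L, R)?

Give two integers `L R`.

Round 1 (k=10): L=16 R=170
Round 2 (k=9): L=170 R=17
Round 3 (k=10): L=17 R=27
Round 4 (k=1): L=27 R=51
Round 5 (k=17): L=51 R=113

Answer: 51 113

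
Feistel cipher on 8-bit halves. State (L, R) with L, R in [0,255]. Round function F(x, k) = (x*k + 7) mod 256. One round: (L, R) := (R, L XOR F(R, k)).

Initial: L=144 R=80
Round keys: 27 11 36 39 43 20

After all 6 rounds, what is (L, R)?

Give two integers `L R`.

Answer: 104 20

Derivation:
Round 1 (k=27): L=80 R=231
Round 2 (k=11): L=231 R=164
Round 3 (k=36): L=164 R=240
Round 4 (k=39): L=240 R=51
Round 5 (k=43): L=51 R=104
Round 6 (k=20): L=104 R=20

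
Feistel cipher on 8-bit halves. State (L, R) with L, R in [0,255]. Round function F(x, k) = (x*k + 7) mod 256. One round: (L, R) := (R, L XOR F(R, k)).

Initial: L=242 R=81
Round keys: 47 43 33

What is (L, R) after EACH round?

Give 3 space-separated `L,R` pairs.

Answer: 81,20 20,50 50,109

Derivation:
Round 1 (k=47): L=81 R=20
Round 2 (k=43): L=20 R=50
Round 3 (k=33): L=50 R=109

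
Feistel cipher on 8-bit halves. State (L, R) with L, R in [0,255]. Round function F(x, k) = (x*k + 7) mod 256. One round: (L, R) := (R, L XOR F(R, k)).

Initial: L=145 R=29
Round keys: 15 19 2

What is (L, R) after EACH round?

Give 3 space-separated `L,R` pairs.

Round 1 (k=15): L=29 R=43
Round 2 (k=19): L=43 R=37
Round 3 (k=2): L=37 R=122

Answer: 29,43 43,37 37,122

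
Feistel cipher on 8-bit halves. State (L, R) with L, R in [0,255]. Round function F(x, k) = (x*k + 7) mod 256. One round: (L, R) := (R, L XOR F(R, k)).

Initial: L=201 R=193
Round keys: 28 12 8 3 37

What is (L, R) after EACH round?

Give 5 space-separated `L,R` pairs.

Round 1 (k=28): L=193 R=234
Round 2 (k=12): L=234 R=62
Round 3 (k=8): L=62 R=29
Round 4 (k=3): L=29 R=96
Round 5 (k=37): L=96 R=250

Answer: 193,234 234,62 62,29 29,96 96,250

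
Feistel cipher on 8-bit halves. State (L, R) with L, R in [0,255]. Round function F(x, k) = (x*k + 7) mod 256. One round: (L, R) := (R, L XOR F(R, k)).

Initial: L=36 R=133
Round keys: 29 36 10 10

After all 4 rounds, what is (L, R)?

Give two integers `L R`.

Round 1 (k=29): L=133 R=60
Round 2 (k=36): L=60 R=242
Round 3 (k=10): L=242 R=71
Round 4 (k=10): L=71 R=63

Answer: 71 63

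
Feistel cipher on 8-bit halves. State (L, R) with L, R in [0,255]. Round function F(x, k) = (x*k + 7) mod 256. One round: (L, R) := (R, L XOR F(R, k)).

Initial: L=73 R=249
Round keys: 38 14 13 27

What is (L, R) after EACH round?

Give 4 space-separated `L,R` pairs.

Round 1 (k=38): L=249 R=180
Round 2 (k=14): L=180 R=38
Round 3 (k=13): L=38 R=65
Round 4 (k=27): L=65 R=196

Answer: 249,180 180,38 38,65 65,196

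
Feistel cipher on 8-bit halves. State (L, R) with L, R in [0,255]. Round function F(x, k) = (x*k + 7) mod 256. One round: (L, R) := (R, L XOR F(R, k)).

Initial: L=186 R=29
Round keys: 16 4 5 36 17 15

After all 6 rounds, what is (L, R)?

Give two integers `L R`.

Answer: 48 214

Derivation:
Round 1 (k=16): L=29 R=109
Round 2 (k=4): L=109 R=166
Round 3 (k=5): L=166 R=40
Round 4 (k=36): L=40 R=1
Round 5 (k=17): L=1 R=48
Round 6 (k=15): L=48 R=214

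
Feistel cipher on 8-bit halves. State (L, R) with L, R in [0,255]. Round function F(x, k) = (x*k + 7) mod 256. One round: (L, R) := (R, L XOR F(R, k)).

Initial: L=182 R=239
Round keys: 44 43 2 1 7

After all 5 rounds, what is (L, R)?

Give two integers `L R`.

Answer: 162 33

Derivation:
Round 1 (k=44): L=239 R=173
Round 2 (k=43): L=173 R=249
Round 3 (k=2): L=249 R=84
Round 4 (k=1): L=84 R=162
Round 5 (k=7): L=162 R=33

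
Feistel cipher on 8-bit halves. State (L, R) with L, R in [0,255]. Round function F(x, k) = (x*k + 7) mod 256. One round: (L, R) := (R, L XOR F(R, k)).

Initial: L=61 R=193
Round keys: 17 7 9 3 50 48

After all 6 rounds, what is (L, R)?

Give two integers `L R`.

Answer: 90 88

Derivation:
Round 1 (k=17): L=193 R=229
Round 2 (k=7): L=229 R=139
Round 3 (k=9): L=139 R=15
Round 4 (k=3): L=15 R=191
Round 5 (k=50): L=191 R=90
Round 6 (k=48): L=90 R=88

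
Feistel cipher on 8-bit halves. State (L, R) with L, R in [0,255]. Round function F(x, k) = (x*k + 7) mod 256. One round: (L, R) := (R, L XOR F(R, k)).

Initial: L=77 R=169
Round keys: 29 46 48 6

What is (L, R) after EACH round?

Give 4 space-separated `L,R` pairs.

Round 1 (k=29): L=169 R=97
Round 2 (k=46): L=97 R=220
Round 3 (k=48): L=220 R=38
Round 4 (k=6): L=38 R=55

Answer: 169,97 97,220 220,38 38,55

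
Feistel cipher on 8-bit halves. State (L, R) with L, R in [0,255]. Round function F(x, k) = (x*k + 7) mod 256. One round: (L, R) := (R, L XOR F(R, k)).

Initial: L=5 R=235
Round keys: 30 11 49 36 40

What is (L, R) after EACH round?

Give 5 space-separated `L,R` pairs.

Round 1 (k=30): L=235 R=148
Round 2 (k=11): L=148 R=136
Round 3 (k=49): L=136 R=155
Round 4 (k=36): L=155 R=91
Round 5 (k=40): L=91 R=164

Answer: 235,148 148,136 136,155 155,91 91,164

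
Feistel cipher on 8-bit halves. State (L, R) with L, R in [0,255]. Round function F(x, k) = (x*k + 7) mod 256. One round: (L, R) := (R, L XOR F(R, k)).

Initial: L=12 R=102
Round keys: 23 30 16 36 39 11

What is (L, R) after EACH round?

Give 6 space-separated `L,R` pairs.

Round 1 (k=23): L=102 R=61
Round 2 (k=30): L=61 R=75
Round 3 (k=16): L=75 R=138
Round 4 (k=36): L=138 R=36
Round 5 (k=39): L=36 R=9
Round 6 (k=11): L=9 R=78

Answer: 102,61 61,75 75,138 138,36 36,9 9,78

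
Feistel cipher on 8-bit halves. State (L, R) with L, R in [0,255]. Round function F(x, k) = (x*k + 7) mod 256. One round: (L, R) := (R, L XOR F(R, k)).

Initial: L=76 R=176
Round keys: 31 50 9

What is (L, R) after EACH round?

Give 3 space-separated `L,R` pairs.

Round 1 (k=31): L=176 R=27
Round 2 (k=50): L=27 R=253
Round 3 (k=9): L=253 R=247

Answer: 176,27 27,253 253,247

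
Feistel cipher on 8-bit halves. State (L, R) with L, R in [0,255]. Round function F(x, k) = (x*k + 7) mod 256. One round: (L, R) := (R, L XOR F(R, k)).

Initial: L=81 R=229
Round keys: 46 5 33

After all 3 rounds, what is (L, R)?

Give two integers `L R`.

Answer: 150 33

Derivation:
Round 1 (k=46): L=229 R=124
Round 2 (k=5): L=124 R=150
Round 3 (k=33): L=150 R=33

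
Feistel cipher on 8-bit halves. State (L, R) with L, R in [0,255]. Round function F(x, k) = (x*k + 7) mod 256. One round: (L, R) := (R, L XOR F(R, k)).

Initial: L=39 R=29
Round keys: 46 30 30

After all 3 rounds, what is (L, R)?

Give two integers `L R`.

Answer: 14 177

Derivation:
Round 1 (k=46): L=29 R=26
Round 2 (k=30): L=26 R=14
Round 3 (k=30): L=14 R=177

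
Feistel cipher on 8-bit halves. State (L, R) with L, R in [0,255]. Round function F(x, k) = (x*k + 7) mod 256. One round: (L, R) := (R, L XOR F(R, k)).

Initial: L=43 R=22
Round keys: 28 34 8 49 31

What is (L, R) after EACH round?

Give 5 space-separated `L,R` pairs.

Round 1 (k=28): L=22 R=68
Round 2 (k=34): L=68 R=25
Round 3 (k=8): L=25 R=139
Round 4 (k=49): L=139 R=187
Round 5 (k=31): L=187 R=39

Answer: 22,68 68,25 25,139 139,187 187,39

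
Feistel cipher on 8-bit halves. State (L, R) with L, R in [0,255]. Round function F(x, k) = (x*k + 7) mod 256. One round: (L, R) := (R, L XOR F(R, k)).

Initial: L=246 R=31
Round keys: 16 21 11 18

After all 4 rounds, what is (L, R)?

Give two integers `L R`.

Answer: 41 234

Derivation:
Round 1 (k=16): L=31 R=1
Round 2 (k=21): L=1 R=3
Round 3 (k=11): L=3 R=41
Round 4 (k=18): L=41 R=234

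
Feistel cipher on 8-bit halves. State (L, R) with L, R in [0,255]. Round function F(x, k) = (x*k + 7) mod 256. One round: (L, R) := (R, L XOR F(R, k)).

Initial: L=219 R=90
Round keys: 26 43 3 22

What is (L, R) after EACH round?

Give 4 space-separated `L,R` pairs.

Answer: 90,240 240,13 13,222 222,22

Derivation:
Round 1 (k=26): L=90 R=240
Round 2 (k=43): L=240 R=13
Round 3 (k=3): L=13 R=222
Round 4 (k=22): L=222 R=22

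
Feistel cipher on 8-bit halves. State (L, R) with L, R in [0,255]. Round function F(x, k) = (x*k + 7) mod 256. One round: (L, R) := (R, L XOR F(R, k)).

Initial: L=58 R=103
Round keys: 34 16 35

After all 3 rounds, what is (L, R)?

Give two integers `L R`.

Round 1 (k=34): L=103 R=143
Round 2 (k=16): L=143 R=144
Round 3 (k=35): L=144 R=56

Answer: 144 56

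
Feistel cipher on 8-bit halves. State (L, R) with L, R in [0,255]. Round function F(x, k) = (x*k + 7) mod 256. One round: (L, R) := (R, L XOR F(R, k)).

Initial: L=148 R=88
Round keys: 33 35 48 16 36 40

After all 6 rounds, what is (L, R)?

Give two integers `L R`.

Answer: 143 8

Derivation:
Round 1 (k=33): L=88 R=203
Round 2 (k=35): L=203 R=144
Round 3 (k=48): L=144 R=204
Round 4 (k=16): L=204 R=87
Round 5 (k=36): L=87 R=143
Round 6 (k=40): L=143 R=8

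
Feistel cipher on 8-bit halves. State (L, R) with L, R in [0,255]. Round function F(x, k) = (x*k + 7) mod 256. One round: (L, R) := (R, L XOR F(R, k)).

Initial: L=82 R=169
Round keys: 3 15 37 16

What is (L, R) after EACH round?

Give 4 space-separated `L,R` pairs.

Round 1 (k=3): L=169 R=80
Round 2 (k=15): L=80 R=30
Round 3 (k=37): L=30 R=13
Round 4 (k=16): L=13 R=201

Answer: 169,80 80,30 30,13 13,201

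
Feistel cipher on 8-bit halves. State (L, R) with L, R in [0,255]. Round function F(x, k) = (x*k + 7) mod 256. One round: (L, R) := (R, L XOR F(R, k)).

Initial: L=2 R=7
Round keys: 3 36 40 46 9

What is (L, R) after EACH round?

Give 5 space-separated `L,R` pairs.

Answer: 7,30 30,56 56,217 217,61 61,245

Derivation:
Round 1 (k=3): L=7 R=30
Round 2 (k=36): L=30 R=56
Round 3 (k=40): L=56 R=217
Round 4 (k=46): L=217 R=61
Round 5 (k=9): L=61 R=245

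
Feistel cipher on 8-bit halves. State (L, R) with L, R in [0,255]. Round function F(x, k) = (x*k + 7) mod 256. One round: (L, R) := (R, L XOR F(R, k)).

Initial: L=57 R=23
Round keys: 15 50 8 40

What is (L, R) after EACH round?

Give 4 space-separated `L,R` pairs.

Answer: 23,89 89,126 126,174 174,73

Derivation:
Round 1 (k=15): L=23 R=89
Round 2 (k=50): L=89 R=126
Round 3 (k=8): L=126 R=174
Round 4 (k=40): L=174 R=73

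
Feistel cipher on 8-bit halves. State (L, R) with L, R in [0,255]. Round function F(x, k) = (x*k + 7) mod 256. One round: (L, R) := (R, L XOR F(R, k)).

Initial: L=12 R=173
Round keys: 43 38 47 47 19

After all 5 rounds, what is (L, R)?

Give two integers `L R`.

Answer: 26 182

Derivation:
Round 1 (k=43): L=173 R=26
Round 2 (k=38): L=26 R=78
Round 3 (k=47): L=78 R=67
Round 4 (k=47): L=67 R=26
Round 5 (k=19): L=26 R=182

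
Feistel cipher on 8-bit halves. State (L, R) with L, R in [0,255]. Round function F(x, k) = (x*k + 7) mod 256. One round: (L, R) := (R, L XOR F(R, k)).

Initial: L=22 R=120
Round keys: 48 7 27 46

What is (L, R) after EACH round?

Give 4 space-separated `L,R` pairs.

Answer: 120,145 145,134 134,184 184,145

Derivation:
Round 1 (k=48): L=120 R=145
Round 2 (k=7): L=145 R=134
Round 3 (k=27): L=134 R=184
Round 4 (k=46): L=184 R=145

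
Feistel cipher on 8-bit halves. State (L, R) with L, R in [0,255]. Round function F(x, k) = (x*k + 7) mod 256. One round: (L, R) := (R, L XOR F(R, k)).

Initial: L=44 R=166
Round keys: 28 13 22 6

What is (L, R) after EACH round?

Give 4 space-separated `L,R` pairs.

Round 1 (k=28): L=166 R=3
Round 2 (k=13): L=3 R=136
Round 3 (k=22): L=136 R=180
Round 4 (k=6): L=180 R=183

Answer: 166,3 3,136 136,180 180,183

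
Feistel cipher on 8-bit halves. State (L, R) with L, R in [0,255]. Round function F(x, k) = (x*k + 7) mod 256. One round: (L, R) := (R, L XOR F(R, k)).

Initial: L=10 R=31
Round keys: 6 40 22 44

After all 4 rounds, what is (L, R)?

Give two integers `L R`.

Answer: 12 183

Derivation:
Round 1 (k=6): L=31 R=203
Round 2 (k=40): L=203 R=160
Round 3 (k=22): L=160 R=12
Round 4 (k=44): L=12 R=183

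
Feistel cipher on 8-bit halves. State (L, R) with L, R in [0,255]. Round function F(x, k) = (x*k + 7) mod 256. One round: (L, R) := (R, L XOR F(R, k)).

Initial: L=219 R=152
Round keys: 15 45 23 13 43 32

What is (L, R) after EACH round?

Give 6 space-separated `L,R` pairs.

Answer: 152,52 52,179 179,40 40,188 188,179 179,219

Derivation:
Round 1 (k=15): L=152 R=52
Round 2 (k=45): L=52 R=179
Round 3 (k=23): L=179 R=40
Round 4 (k=13): L=40 R=188
Round 5 (k=43): L=188 R=179
Round 6 (k=32): L=179 R=219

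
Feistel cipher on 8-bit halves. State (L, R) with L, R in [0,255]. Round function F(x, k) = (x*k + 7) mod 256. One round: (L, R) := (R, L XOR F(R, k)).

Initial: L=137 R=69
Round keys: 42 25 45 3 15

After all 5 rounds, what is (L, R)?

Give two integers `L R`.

Round 1 (k=42): L=69 R=208
Round 2 (k=25): L=208 R=18
Round 3 (k=45): L=18 R=225
Round 4 (k=3): L=225 R=184
Round 5 (k=15): L=184 R=46

Answer: 184 46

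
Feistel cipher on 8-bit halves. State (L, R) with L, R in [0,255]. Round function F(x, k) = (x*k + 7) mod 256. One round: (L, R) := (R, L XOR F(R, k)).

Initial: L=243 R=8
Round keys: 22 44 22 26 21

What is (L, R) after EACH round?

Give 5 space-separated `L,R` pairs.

Answer: 8,68 68,191 191,53 53,214 214,160

Derivation:
Round 1 (k=22): L=8 R=68
Round 2 (k=44): L=68 R=191
Round 3 (k=22): L=191 R=53
Round 4 (k=26): L=53 R=214
Round 5 (k=21): L=214 R=160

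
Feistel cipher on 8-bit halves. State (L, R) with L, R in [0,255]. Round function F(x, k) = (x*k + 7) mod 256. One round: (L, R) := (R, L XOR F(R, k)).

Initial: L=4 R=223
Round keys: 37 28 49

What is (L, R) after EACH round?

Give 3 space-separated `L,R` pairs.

Answer: 223,70 70,112 112,49

Derivation:
Round 1 (k=37): L=223 R=70
Round 2 (k=28): L=70 R=112
Round 3 (k=49): L=112 R=49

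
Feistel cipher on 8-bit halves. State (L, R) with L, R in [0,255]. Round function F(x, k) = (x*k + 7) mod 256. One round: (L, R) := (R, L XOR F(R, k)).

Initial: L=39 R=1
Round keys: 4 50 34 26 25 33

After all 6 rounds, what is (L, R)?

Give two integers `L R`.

Round 1 (k=4): L=1 R=44
Round 2 (k=50): L=44 R=158
Round 3 (k=34): L=158 R=47
Round 4 (k=26): L=47 R=83
Round 5 (k=25): L=83 R=13
Round 6 (k=33): L=13 R=231

Answer: 13 231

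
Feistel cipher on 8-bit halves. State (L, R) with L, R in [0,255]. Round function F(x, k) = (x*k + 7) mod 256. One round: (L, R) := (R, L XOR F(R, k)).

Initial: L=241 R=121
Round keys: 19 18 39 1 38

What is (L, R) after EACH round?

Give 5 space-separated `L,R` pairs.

Round 1 (k=19): L=121 R=243
Round 2 (k=18): L=243 R=100
Round 3 (k=39): L=100 R=176
Round 4 (k=1): L=176 R=211
Round 5 (k=38): L=211 R=233

Answer: 121,243 243,100 100,176 176,211 211,233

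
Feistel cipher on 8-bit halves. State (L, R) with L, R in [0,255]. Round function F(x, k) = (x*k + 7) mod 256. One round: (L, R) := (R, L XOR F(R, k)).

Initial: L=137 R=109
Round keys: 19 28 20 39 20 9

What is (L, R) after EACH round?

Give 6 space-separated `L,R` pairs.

Answer: 109,151 151,230 230,104 104,57 57,19 19,139

Derivation:
Round 1 (k=19): L=109 R=151
Round 2 (k=28): L=151 R=230
Round 3 (k=20): L=230 R=104
Round 4 (k=39): L=104 R=57
Round 5 (k=20): L=57 R=19
Round 6 (k=9): L=19 R=139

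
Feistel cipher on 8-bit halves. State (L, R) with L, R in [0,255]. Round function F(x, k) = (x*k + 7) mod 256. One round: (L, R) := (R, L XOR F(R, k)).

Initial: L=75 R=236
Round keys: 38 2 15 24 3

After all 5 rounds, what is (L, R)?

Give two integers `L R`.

Round 1 (k=38): L=236 R=68
Round 2 (k=2): L=68 R=99
Round 3 (k=15): L=99 R=144
Round 4 (k=24): L=144 R=228
Round 5 (k=3): L=228 R=35

Answer: 228 35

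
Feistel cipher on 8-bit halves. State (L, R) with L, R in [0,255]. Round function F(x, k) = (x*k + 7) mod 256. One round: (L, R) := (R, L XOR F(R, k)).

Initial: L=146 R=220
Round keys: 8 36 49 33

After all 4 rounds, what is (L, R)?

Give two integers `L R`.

Answer: 139 85

Derivation:
Round 1 (k=8): L=220 R=117
Round 2 (k=36): L=117 R=167
Round 3 (k=49): L=167 R=139
Round 4 (k=33): L=139 R=85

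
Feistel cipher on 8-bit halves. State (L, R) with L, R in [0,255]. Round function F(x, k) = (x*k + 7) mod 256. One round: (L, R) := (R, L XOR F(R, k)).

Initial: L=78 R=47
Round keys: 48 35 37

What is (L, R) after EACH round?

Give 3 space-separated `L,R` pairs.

Round 1 (k=48): L=47 R=153
Round 2 (k=35): L=153 R=221
Round 3 (k=37): L=221 R=97

Answer: 47,153 153,221 221,97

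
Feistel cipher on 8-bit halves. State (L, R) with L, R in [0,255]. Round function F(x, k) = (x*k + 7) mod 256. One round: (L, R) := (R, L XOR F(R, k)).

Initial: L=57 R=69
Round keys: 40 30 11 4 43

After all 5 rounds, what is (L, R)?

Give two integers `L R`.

Answer: 61 97

Derivation:
Round 1 (k=40): L=69 R=246
Round 2 (k=30): L=246 R=158
Round 3 (k=11): L=158 R=39
Round 4 (k=4): L=39 R=61
Round 5 (k=43): L=61 R=97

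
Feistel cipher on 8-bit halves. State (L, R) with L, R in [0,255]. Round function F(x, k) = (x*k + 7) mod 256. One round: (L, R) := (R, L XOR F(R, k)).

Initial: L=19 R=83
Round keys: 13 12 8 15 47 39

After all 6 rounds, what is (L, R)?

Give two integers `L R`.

Answer: 64 74

Derivation:
Round 1 (k=13): L=83 R=45
Round 2 (k=12): L=45 R=112
Round 3 (k=8): L=112 R=170
Round 4 (k=15): L=170 R=141
Round 5 (k=47): L=141 R=64
Round 6 (k=39): L=64 R=74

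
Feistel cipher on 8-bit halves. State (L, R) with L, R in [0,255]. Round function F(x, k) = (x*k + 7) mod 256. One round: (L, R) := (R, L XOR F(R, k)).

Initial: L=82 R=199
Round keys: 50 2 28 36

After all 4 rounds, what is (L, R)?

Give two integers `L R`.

Round 1 (k=50): L=199 R=183
Round 2 (k=2): L=183 R=178
Round 3 (k=28): L=178 R=200
Round 4 (k=36): L=200 R=149

Answer: 200 149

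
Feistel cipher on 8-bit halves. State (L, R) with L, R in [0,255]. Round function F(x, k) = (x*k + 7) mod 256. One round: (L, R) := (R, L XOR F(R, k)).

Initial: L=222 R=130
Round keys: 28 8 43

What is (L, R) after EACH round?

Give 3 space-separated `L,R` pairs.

Round 1 (k=28): L=130 R=225
Round 2 (k=8): L=225 R=141
Round 3 (k=43): L=141 R=87

Answer: 130,225 225,141 141,87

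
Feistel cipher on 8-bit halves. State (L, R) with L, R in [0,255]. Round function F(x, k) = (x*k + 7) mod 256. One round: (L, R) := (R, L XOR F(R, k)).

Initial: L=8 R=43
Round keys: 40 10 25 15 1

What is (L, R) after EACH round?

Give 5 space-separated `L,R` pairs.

Round 1 (k=40): L=43 R=183
Round 2 (k=10): L=183 R=6
Round 3 (k=25): L=6 R=42
Round 4 (k=15): L=42 R=123
Round 5 (k=1): L=123 R=168

Answer: 43,183 183,6 6,42 42,123 123,168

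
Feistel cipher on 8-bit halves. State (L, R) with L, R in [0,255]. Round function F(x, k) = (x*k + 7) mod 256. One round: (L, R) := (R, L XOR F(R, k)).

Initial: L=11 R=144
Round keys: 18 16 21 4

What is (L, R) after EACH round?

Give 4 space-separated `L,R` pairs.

Round 1 (k=18): L=144 R=44
Round 2 (k=16): L=44 R=87
Round 3 (k=21): L=87 R=6
Round 4 (k=4): L=6 R=72

Answer: 144,44 44,87 87,6 6,72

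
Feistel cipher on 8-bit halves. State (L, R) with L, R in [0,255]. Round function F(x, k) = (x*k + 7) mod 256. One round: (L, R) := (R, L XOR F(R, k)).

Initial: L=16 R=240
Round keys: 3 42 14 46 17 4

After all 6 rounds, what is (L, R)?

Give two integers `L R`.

Round 1 (k=3): L=240 R=199
Round 2 (k=42): L=199 R=93
Round 3 (k=14): L=93 R=218
Round 4 (k=46): L=218 R=110
Round 5 (k=17): L=110 R=143
Round 6 (k=4): L=143 R=45

Answer: 143 45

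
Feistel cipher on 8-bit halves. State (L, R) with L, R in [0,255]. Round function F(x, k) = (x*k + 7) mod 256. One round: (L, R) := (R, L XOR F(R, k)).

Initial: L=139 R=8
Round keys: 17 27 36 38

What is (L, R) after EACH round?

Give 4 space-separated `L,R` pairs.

Answer: 8,4 4,123 123,87 87,138

Derivation:
Round 1 (k=17): L=8 R=4
Round 2 (k=27): L=4 R=123
Round 3 (k=36): L=123 R=87
Round 4 (k=38): L=87 R=138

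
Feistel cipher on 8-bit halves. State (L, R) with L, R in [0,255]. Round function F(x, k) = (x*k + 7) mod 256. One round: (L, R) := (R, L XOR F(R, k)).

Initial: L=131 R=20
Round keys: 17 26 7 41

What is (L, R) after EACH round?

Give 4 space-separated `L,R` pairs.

Answer: 20,216 216,227 227,228 228,104

Derivation:
Round 1 (k=17): L=20 R=216
Round 2 (k=26): L=216 R=227
Round 3 (k=7): L=227 R=228
Round 4 (k=41): L=228 R=104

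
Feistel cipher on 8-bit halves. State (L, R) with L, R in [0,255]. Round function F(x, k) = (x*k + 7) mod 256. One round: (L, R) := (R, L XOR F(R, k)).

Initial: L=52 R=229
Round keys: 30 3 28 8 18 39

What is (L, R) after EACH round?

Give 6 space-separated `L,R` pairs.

Round 1 (k=30): L=229 R=233
Round 2 (k=3): L=233 R=39
Round 3 (k=28): L=39 R=162
Round 4 (k=8): L=162 R=48
Round 5 (k=18): L=48 R=197
Round 6 (k=39): L=197 R=58

Answer: 229,233 233,39 39,162 162,48 48,197 197,58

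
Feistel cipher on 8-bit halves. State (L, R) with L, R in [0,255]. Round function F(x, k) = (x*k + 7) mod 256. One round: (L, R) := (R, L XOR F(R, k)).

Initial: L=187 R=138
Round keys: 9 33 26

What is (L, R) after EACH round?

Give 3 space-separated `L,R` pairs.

Round 1 (k=9): L=138 R=90
Round 2 (k=33): L=90 R=43
Round 3 (k=26): L=43 R=63

Answer: 138,90 90,43 43,63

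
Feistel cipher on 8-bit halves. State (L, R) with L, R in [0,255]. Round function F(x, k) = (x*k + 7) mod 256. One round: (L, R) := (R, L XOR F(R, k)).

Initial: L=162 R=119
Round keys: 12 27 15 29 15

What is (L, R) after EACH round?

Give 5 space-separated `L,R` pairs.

Round 1 (k=12): L=119 R=57
Round 2 (k=27): L=57 R=125
Round 3 (k=15): L=125 R=99
Round 4 (k=29): L=99 R=67
Round 5 (k=15): L=67 R=151

Answer: 119,57 57,125 125,99 99,67 67,151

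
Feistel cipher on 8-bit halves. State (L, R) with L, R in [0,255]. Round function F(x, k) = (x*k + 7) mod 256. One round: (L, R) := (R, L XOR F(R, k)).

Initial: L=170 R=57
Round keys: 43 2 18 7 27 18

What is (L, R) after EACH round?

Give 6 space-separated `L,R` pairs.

Round 1 (k=43): L=57 R=48
Round 2 (k=2): L=48 R=94
Round 3 (k=18): L=94 R=147
Round 4 (k=7): L=147 R=82
Round 5 (k=27): L=82 R=62
Round 6 (k=18): L=62 R=49

Answer: 57,48 48,94 94,147 147,82 82,62 62,49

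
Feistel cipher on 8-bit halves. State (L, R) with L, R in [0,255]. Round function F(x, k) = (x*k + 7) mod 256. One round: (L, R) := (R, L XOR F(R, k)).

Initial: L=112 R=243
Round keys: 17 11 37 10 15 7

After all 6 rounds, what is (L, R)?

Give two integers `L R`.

Round 1 (k=17): L=243 R=90
Round 2 (k=11): L=90 R=22
Round 3 (k=37): L=22 R=111
Round 4 (k=10): L=111 R=75
Round 5 (k=15): L=75 R=3
Round 6 (k=7): L=3 R=87

Answer: 3 87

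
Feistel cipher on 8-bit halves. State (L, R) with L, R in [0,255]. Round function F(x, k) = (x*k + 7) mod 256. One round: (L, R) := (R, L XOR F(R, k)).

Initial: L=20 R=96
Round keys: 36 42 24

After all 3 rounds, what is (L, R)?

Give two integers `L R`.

Answer: 69 236

Derivation:
Round 1 (k=36): L=96 R=147
Round 2 (k=42): L=147 R=69
Round 3 (k=24): L=69 R=236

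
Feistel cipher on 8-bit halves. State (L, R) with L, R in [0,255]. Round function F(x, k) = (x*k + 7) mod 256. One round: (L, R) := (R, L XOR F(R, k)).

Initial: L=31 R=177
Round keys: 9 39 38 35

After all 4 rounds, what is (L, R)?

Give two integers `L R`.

Answer: 18 76

Derivation:
Round 1 (k=9): L=177 R=95
Round 2 (k=39): L=95 R=49
Round 3 (k=38): L=49 R=18
Round 4 (k=35): L=18 R=76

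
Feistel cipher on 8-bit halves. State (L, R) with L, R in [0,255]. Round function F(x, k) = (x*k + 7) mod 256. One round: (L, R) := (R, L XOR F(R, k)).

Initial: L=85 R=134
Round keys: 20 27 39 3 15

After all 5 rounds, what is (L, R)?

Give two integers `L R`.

Round 1 (k=20): L=134 R=42
Round 2 (k=27): L=42 R=243
Round 3 (k=39): L=243 R=38
Round 4 (k=3): L=38 R=138
Round 5 (k=15): L=138 R=59

Answer: 138 59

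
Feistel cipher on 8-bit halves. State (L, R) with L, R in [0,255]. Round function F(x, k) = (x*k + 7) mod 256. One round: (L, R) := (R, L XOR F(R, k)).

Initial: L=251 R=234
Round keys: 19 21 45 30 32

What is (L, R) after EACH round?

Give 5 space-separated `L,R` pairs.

Answer: 234,158 158,23 23,140 140,120 120,139

Derivation:
Round 1 (k=19): L=234 R=158
Round 2 (k=21): L=158 R=23
Round 3 (k=45): L=23 R=140
Round 4 (k=30): L=140 R=120
Round 5 (k=32): L=120 R=139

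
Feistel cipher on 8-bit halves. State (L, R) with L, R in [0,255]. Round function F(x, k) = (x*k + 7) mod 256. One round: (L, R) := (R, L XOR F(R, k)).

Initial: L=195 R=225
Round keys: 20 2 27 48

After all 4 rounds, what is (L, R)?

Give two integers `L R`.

Answer: 65 97

Derivation:
Round 1 (k=20): L=225 R=88
Round 2 (k=2): L=88 R=86
Round 3 (k=27): L=86 R=65
Round 4 (k=48): L=65 R=97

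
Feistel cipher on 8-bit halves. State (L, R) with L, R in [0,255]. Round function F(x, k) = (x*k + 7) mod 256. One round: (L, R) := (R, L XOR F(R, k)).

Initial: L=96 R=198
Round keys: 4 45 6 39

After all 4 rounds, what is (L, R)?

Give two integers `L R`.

Round 1 (k=4): L=198 R=127
Round 2 (k=45): L=127 R=156
Round 3 (k=6): L=156 R=208
Round 4 (k=39): L=208 R=43

Answer: 208 43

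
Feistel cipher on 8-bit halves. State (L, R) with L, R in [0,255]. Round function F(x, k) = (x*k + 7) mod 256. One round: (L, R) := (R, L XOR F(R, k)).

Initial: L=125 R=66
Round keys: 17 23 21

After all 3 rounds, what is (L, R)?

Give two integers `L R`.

Round 1 (k=17): L=66 R=20
Round 2 (k=23): L=20 R=145
Round 3 (k=21): L=145 R=248

Answer: 145 248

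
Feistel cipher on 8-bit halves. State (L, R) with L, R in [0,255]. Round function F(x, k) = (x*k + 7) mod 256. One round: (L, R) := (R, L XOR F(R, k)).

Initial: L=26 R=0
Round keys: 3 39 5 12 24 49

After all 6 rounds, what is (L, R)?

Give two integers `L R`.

Round 1 (k=3): L=0 R=29
Round 2 (k=39): L=29 R=114
Round 3 (k=5): L=114 R=92
Round 4 (k=12): L=92 R=37
Round 5 (k=24): L=37 R=35
Round 6 (k=49): L=35 R=159

Answer: 35 159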